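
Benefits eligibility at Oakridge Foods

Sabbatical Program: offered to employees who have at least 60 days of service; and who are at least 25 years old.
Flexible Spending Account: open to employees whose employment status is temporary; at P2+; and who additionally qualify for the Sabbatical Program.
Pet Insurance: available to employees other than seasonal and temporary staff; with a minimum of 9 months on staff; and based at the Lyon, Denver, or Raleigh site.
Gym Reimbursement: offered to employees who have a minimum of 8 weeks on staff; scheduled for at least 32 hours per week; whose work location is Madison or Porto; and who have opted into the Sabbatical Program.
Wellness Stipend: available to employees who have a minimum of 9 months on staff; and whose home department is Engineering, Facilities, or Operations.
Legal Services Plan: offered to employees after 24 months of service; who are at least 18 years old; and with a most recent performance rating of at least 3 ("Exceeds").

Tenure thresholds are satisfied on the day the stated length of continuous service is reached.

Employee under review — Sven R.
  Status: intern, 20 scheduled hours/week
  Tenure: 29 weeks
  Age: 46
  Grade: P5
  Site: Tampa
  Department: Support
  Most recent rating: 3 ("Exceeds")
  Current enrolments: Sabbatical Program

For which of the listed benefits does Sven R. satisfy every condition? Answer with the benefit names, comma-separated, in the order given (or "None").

Sabbatical Program — service 29 weeks ≥ 60 days ✓; age 46 ≥ 25 ✓ → eligible.
Flexible Spending Account — status intern ✗ (requires temporary) → not eligible.
Pet Insurance — status intern ✓ (not excluded); service 29 weeks < 9 months (≈270 days) ✗ → not eligible.
Gym Reimbursement — service 29 weeks ≥ 8 weeks ✓; 20 hrs/wk < 32 ✗ → not eligible.
Wellness Stipend — service 29 weeks < 9 months (≈270 days) ✗ → not eligible.
Legal Services Plan — service 29 weeks < 24 months (≈720 days) ✗ → not eligible.

Sabbatical Program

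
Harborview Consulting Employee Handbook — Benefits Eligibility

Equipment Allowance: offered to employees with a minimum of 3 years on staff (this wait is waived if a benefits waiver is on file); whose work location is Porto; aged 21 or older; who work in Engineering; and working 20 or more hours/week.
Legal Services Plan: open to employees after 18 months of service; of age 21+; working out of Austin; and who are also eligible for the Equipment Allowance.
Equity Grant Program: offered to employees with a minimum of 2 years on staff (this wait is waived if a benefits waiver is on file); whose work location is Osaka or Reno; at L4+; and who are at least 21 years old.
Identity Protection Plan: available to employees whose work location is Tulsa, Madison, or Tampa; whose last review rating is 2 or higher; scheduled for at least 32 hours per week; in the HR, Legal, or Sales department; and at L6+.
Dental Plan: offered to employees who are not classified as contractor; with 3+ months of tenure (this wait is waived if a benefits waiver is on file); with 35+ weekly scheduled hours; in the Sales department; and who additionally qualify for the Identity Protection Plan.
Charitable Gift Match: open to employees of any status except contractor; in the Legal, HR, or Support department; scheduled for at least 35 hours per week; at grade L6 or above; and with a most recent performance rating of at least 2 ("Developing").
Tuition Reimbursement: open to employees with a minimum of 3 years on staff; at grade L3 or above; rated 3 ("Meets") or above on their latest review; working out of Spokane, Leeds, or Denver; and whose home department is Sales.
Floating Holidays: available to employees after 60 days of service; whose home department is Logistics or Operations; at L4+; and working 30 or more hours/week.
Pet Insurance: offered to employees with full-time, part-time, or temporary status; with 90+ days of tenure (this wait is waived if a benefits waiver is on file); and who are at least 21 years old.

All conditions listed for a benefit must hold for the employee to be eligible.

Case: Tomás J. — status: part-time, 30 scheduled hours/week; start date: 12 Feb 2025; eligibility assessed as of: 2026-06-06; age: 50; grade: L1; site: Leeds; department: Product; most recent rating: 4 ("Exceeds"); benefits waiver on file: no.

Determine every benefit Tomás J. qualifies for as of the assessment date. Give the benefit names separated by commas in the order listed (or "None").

Pet Insurance

Service from 12 Feb 2025 to 2026-06-06: 479 days.
Equipment Allowance — no waiver, service 479 days < 3 years (≈1095 days) ✗ → not eligible.
Legal Services Plan — service 479 days < 18 months (≈540 days) ✗ → not eligible.
Equity Grant Program — no waiver, service 479 days < 2 years (≈730 days) ✗ → not eligible.
Identity Protection Plan — site Leeds ✗ (not Tulsa, Madison, or Tampa) → not eligible.
Dental Plan — status part-time ✓ (not excluded); no waiver, service 479 days ≥ 3 months (≈90 days) ✓; 30 hrs/wk < 35 ✗ → not eligible.
Charitable Gift Match — status part-time ✓ (not excluded); dept Product ✗ → not eligible.
Tuition Reimbursement — service 479 days < 3 years (≈1095 days) ✗ → not eligible.
Floating Holidays — service 479 days ≥ 60 days ✓; dept Product ✗ → not eligible.
Pet Insurance — status part-time ✓; no waiver, service 479 days ≥ 90 days ✓; age 50 ≥ 21 ✓ → eligible.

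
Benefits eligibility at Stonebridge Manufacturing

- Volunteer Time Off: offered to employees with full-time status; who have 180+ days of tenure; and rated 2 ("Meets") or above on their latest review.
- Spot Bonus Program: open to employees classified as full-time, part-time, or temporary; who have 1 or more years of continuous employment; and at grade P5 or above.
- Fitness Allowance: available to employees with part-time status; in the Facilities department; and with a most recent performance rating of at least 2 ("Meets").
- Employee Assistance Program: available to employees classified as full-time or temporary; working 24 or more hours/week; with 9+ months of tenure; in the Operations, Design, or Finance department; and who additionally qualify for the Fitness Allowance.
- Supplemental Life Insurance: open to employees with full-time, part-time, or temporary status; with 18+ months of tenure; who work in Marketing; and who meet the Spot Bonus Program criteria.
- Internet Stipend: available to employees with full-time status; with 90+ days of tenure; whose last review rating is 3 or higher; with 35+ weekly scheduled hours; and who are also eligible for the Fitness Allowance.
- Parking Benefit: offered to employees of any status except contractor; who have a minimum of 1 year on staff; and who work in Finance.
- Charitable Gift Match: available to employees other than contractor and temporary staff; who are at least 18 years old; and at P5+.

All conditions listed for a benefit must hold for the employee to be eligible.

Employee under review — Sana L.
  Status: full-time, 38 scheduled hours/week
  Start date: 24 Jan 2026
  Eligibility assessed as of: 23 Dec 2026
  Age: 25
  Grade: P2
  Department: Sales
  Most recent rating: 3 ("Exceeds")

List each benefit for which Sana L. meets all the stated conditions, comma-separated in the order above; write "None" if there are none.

Volunteer Time Off

Service from 24 Jan 2026 to 23 Dec 2026: 333 days.
Volunteer Time Off — status full-time ✓; service 333 days ≥ 180 days ✓; rating 3 ≥ 2 ✓ → eligible.
Spot Bonus Program — status full-time ✓; service 333 days < 1 year (≈365 days) ✗ → not eligible.
Fitness Allowance — status full-time ✗ (requires part-time) → not eligible.
Employee Assistance Program — status full-time ✓; 38 hrs/wk ≥ 24 ✓; service 333 days ≥ 9 months (≈270 days) ✓; dept Sales ✗ → not eligible.
Supplemental Life Insurance — status full-time ✓; service 333 days < 18 months (≈540 days) ✗ → not eligible.
Internet Stipend — status full-time ✓; service 333 days ≥ 90 days ✓; rating 3 ≥ 3 ✓; 38 hrs/wk ≥ 35 ✓; not eligible for Fitness Allowance ✗ → not eligible.
Parking Benefit — status full-time ✓ (not excluded); service 333 days < 1 year (≈365 days) ✗ → not eligible.
Charitable Gift Match — status full-time ✓ (not excluded); age 25 ≥ 18 ✓; grade P2 < P5 ✗ → not eligible.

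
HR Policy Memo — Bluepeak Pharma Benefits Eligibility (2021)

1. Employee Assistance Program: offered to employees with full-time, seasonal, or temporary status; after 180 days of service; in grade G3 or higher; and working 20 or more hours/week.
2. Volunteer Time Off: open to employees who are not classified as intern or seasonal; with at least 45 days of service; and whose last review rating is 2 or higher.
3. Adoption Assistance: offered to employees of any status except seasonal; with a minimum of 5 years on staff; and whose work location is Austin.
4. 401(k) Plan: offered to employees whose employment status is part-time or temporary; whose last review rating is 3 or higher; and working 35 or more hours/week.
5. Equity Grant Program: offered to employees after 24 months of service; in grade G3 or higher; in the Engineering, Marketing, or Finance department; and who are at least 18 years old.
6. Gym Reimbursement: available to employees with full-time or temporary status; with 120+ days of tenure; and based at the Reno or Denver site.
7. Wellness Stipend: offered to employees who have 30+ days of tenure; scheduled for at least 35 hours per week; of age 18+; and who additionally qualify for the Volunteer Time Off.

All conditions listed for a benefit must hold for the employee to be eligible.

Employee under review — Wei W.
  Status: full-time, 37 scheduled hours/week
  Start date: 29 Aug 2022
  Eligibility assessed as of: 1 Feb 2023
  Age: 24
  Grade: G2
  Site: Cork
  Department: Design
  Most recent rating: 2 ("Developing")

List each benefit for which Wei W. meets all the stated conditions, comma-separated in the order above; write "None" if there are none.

Volunteer Time Off, Wellness Stipend

Service from 29 Aug 2022 to 1 Feb 2023: 156 days.
Employee Assistance Program — status full-time ✓; service 156 days < 180 days ✗ → not eligible.
Volunteer Time Off — status full-time ✓ (not excluded); service 156 days ≥ 45 days ✓; rating 2 ≥ 2 ✓ → eligible.
Adoption Assistance — status full-time ✓ (not excluded); service 156 days < 5 years (≈1825 days) ✗ → not eligible.
401(k) Plan — status full-time ✗ (requires part-time or temporary) → not eligible.
Equity Grant Program — service 156 days < 24 months (≈720 days) ✗ → not eligible.
Gym Reimbursement — status full-time ✓; service 156 days ≥ 120 days ✓; site Cork ✗ (not Reno or Denver) → not eligible.
Wellness Stipend — service 156 days ≥ 30 days ✓; 37 hrs/wk ≥ 35 ✓; age 24 ≥ 18 ✓; eligible for Volunteer Time Off ✓ → eligible.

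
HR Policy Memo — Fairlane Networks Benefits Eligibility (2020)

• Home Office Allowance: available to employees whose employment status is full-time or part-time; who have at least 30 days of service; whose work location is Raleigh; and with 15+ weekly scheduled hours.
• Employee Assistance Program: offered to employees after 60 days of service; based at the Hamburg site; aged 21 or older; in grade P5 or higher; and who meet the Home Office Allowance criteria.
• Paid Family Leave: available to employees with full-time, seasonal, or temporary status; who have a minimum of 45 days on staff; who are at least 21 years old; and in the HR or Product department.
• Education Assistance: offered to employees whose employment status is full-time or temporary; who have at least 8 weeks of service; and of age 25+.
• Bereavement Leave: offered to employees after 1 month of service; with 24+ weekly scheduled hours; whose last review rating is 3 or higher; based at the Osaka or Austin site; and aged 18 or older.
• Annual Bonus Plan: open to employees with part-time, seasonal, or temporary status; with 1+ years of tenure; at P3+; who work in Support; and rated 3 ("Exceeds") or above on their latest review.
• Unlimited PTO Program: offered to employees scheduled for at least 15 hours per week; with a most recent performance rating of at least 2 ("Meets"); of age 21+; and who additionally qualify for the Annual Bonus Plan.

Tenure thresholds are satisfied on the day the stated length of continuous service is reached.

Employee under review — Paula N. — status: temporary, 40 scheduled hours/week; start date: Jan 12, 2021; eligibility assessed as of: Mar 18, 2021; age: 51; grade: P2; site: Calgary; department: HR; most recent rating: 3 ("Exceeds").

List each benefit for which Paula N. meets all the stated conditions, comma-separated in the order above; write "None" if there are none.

Service from Jan 12, 2021 to Mar 18, 2021: 65 days.
Home Office Allowance — status temporary ✗ (requires full-time or part-time) → not eligible.
Employee Assistance Program — service 65 days ≥ 60 days ✓; site Calgary ✗ (not Hamburg) → not eligible.
Paid Family Leave — status temporary ✓; service 65 days ≥ 45 days ✓; age 51 ≥ 21 ✓; dept HR ✓ → eligible.
Education Assistance — status temporary ✓; service 65 days ≥ 8 weeks (≈56 days) ✓; age 51 ≥ 25 ✓ → eligible.
Bereavement Leave — service 65 days ≥ 1 month (≈30 days) ✓; 40 hrs/wk ≥ 24 ✓; rating 3 ≥ 3 ✓; site Calgary ✗ (not Osaka or Austin) → not eligible.
Annual Bonus Plan — status temporary ✓; service 65 days < 1 year (≈365 days) ✗ → not eligible.
Unlimited PTO Program — 40 hrs/wk ≥ 15 ✓; rating 3 ≥ 2 ✓; age 51 ≥ 21 ✓; not eligible for Annual Bonus Plan ✗ → not eligible.

Paid Family Leave, Education Assistance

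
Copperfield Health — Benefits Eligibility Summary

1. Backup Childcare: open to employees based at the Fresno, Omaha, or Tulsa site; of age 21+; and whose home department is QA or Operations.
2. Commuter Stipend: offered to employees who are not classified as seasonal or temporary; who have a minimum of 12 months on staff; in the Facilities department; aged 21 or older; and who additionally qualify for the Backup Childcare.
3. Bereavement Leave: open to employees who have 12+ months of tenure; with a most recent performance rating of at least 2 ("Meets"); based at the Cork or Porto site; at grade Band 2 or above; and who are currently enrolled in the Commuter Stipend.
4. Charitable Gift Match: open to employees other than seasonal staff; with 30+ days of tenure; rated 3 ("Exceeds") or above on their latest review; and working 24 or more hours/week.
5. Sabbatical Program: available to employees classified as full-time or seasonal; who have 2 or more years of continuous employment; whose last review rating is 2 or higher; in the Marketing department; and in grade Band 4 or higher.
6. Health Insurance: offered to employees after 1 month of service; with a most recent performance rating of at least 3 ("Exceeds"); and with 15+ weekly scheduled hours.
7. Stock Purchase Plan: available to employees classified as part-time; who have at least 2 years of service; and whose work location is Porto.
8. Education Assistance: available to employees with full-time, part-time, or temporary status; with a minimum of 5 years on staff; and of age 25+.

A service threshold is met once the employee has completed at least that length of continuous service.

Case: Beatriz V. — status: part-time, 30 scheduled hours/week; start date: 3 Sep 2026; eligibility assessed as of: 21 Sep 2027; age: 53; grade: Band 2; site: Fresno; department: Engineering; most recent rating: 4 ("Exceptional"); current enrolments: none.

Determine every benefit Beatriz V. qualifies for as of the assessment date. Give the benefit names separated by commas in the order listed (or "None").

Charitable Gift Match, Health Insurance

Service from 3 Sep 2026 to 21 Sep 2027: 383 days.
Backup Childcare — site Fresno ✓; age 53 ≥ 21 ✓; dept Engineering ✗ → not eligible.
Commuter Stipend — status part-time ✓ (not excluded); service 383 days ≥ 12 months (≈360 days) ✓; dept Engineering ✗ → not eligible.
Bereavement Leave — service 383 days ≥ 12 months (≈360 days) ✓; rating 4 ≥ 2 ✓; site Fresno ✗ (not Cork or Porto) → not eligible.
Charitable Gift Match — status part-time ✓ (not excluded); service 383 days ≥ 30 days ✓; rating 4 ≥ 3 ✓; 30 hrs/wk ≥ 24 ✓ → eligible.
Sabbatical Program — status part-time ✗ (requires full-time or seasonal) → not eligible.
Health Insurance — service 383 days ≥ 1 month (≈30 days) ✓; rating 4 ≥ 3 ✓; 30 hrs/wk ≥ 15 ✓ → eligible.
Stock Purchase Plan — status part-time ✓; service 383 days < 2 years (≈730 days) ✗ → not eligible.
Education Assistance — status part-time ✓; service 383 days < 5 years (≈1825 days) ✗ → not eligible.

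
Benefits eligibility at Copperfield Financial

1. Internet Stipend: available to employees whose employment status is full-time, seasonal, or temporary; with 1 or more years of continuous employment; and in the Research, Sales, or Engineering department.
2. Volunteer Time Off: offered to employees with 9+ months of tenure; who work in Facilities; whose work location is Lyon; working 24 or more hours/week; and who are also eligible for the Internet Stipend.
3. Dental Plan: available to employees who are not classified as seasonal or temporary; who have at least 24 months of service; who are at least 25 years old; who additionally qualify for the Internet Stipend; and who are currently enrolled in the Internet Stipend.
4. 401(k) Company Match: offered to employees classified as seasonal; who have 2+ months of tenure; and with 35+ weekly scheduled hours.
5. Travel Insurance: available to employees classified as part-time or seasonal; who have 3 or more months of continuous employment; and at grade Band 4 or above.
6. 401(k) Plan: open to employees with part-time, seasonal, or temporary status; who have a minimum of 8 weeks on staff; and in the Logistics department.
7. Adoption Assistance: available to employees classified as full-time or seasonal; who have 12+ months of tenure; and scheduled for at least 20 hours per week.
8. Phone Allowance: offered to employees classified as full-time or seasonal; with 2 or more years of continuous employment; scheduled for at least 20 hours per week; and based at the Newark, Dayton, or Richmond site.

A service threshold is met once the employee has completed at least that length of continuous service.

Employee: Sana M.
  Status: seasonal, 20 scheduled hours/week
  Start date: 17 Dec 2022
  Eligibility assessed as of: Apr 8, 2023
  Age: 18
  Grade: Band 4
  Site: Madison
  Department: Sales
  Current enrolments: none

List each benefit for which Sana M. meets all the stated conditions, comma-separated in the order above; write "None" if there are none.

Travel Insurance

Service from 17 Dec 2022 to Apr 8, 2023: 112 days.
Internet Stipend — status seasonal ✓; service 112 days < 1 year (≈365 days) ✗ → not eligible.
Volunteer Time Off — service 112 days < 9 months (≈270 days) ✗ → not eligible.
Dental Plan — status seasonal ✗ (excluded) → not eligible.
401(k) Company Match — status seasonal ✓; service 112 days ≥ 2 months (≈60 days) ✓; 20 hrs/wk < 35 ✗ → not eligible.
Travel Insurance — status seasonal ✓; service 112 days ≥ 3 months (≈90 days) ✓; grade Band 4 ≥ Band 4 ✓ → eligible.
401(k) Plan — status seasonal ✓; service 112 days ≥ 8 weeks (≈56 days) ✓; dept Sales ✗ → not eligible.
Adoption Assistance — status seasonal ✓; service 112 days < 12 months (≈360 days) ✗ → not eligible.
Phone Allowance — status seasonal ✓; service 112 days < 2 years (≈730 days) ✗ → not eligible.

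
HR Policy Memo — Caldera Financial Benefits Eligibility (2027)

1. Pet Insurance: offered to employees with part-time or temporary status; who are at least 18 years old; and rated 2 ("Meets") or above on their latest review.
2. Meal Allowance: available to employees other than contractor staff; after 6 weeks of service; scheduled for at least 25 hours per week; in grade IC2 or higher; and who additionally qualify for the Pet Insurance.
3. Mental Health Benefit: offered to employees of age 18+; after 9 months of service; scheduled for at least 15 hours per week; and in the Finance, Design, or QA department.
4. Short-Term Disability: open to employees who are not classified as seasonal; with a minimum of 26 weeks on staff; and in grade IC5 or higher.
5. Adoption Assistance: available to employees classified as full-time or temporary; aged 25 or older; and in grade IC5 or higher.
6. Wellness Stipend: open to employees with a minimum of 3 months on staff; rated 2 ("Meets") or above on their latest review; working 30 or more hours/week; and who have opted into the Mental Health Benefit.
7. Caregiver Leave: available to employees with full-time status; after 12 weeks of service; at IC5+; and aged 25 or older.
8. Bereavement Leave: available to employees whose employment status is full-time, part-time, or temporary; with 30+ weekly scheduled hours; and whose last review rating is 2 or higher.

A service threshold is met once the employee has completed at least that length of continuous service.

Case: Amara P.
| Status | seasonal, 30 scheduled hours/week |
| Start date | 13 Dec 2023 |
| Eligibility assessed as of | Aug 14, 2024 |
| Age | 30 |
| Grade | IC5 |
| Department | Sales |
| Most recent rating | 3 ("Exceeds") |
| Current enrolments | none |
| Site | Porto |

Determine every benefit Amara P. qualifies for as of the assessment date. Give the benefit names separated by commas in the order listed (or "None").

Service from 13 Dec 2023 to Aug 14, 2024: 245 days.
Pet Insurance — status seasonal ✗ (requires part-time or temporary) → not eligible.
Meal Allowance — status seasonal ✓ (not excluded); service 245 days ≥ 6 weeks (≈42 days) ✓; 30 hrs/wk ≥ 25 ✓; grade IC5 ≥ IC2 ✓; not eligible for Pet Insurance ✗ → not eligible.
Mental Health Benefit — age 30 ≥ 18 ✓; service 245 days < 9 months (≈270 days) ✗ → not eligible.
Short-Term Disability — status seasonal ✗ (excluded) → not eligible.
Adoption Assistance — status seasonal ✗ (requires full-time or temporary) → not eligible.
Wellness Stipend — service 245 days ≥ 3 months (≈90 days) ✓; rating 3 ≥ 2 ✓; 30 hrs/wk ≥ 30 ✓; not enrolled in Mental Health Benefit ✗ → not eligible.
Caregiver Leave — status seasonal ✗ (requires full-time) → not eligible.
Bereavement Leave — status seasonal ✗ (requires full-time, part-time, or temporary) → not eligible.

None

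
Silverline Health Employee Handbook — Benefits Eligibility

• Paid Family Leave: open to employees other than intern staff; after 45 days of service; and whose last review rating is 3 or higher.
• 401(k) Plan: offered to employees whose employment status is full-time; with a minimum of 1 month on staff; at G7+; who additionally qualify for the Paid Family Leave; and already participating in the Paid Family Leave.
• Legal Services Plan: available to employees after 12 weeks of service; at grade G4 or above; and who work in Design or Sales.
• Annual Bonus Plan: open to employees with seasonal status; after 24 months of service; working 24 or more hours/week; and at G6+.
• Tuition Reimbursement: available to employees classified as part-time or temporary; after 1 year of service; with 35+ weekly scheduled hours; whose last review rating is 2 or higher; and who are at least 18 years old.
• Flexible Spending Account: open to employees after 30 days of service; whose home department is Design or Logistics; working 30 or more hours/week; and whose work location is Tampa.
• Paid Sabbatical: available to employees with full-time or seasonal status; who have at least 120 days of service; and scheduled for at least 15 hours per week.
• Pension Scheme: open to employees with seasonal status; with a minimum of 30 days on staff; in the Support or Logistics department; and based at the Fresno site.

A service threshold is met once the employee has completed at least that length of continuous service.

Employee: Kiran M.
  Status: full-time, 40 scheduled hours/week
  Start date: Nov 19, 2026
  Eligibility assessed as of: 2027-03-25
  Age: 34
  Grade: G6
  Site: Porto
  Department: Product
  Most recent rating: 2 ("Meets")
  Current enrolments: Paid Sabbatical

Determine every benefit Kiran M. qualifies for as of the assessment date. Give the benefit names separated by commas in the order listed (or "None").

Paid Sabbatical

Service from Nov 19, 2026 to 2027-03-25: 126 days.
Paid Family Leave — status full-time ✓ (not excluded); service 126 days ≥ 45 days ✓; rating 2 < 3 ✗ → not eligible.
401(k) Plan — status full-time ✓; service 126 days ≥ 1 month (≈30 days) ✓; grade G6 < G7 ✗ → not eligible.
Legal Services Plan — service 126 days ≥ 12 weeks (≈84 days) ✓; grade G6 ≥ G4 ✓; dept Product ✗ → not eligible.
Annual Bonus Plan — status full-time ✗ (requires seasonal) → not eligible.
Tuition Reimbursement — status full-time ✗ (requires part-time or temporary) → not eligible.
Flexible Spending Account — service 126 days ≥ 30 days ✓; dept Product ✗ → not eligible.
Paid Sabbatical — status full-time ✓; service 126 days ≥ 120 days ✓; 40 hrs/wk ≥ 15 ✓ → eligible.
Pension Scheme — status full-time ✗ (requires seasonal) → not eligible.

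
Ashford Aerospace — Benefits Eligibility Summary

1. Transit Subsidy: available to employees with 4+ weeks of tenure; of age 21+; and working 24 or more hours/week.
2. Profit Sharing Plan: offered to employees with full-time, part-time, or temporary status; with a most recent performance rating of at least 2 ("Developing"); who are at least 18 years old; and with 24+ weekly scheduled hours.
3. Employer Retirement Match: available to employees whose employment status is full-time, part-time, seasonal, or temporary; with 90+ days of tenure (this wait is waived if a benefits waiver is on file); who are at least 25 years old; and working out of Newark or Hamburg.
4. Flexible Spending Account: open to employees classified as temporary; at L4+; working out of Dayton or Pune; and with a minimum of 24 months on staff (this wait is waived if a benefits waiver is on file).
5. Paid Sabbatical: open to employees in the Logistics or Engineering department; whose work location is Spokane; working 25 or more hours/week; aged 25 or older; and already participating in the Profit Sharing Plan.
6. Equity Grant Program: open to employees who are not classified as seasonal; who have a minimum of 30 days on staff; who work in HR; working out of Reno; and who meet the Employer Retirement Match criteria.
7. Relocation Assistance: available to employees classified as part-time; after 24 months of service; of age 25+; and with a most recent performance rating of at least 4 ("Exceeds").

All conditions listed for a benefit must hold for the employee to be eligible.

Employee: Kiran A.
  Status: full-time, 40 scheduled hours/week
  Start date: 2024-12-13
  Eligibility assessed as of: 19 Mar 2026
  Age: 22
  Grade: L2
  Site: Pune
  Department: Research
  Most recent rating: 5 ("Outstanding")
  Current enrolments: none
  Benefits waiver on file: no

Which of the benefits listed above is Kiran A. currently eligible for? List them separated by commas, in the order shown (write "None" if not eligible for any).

Transit Subsidy, Profit Sharing Plan

Service from 2024-12-13 to 19 Mar 2026: 461 days.
Transit Subsidy — service 461 days ≥ 4 weeks (≈28 days) ✓; age 22 ≥ 21 ✓; 40 hrs/wk ≥ 24 ✓ → eligible.
Profit Sharing Plan — status full-time ✓; rating 5 ≥ 2 ✓; age 22 ≥ 18 ✓; 40 hrs/wk ≥ 24 ✓ → eligible.
Employer Retirement Match — status full-time ✓; no waiver, service 461 days ≥ 90 days ✓; age 22 < 25 ✗ → not eligible.
Flexible Spending Account — status full-time ✗ (requires temporary) → not eligible.
Paid Sabbatical — dept Research ✗ → not eligible.
Equity Grant Program — status full-time ✓ (not excluded); service 461 days ≥ 30 days ✓; dept Research ✗ → not eligible.
Relocation Assistance — status full-time ✗ (requires part-time) → not eligible.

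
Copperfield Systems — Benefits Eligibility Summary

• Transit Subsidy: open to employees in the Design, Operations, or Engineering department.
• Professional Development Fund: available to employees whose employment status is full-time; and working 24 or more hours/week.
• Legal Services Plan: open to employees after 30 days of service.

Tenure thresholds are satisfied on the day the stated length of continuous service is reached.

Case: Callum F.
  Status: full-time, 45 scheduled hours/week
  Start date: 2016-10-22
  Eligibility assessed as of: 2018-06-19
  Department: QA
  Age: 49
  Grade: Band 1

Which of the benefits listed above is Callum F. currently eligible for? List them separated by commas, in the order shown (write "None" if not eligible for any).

Service from 2016-10-22 to 2018-06-19: 605 days.
Transit Subsidy — dept QA ✗ → not eligible.
Professional Development Fund — status full-time ✓; 45 hrs/wk ≥ 24 ✓ → eligible.
Legal Services Plan — service 605 days ≥ 30 days ✓ → eligible.

Professional Development Fund, Legal Services Plan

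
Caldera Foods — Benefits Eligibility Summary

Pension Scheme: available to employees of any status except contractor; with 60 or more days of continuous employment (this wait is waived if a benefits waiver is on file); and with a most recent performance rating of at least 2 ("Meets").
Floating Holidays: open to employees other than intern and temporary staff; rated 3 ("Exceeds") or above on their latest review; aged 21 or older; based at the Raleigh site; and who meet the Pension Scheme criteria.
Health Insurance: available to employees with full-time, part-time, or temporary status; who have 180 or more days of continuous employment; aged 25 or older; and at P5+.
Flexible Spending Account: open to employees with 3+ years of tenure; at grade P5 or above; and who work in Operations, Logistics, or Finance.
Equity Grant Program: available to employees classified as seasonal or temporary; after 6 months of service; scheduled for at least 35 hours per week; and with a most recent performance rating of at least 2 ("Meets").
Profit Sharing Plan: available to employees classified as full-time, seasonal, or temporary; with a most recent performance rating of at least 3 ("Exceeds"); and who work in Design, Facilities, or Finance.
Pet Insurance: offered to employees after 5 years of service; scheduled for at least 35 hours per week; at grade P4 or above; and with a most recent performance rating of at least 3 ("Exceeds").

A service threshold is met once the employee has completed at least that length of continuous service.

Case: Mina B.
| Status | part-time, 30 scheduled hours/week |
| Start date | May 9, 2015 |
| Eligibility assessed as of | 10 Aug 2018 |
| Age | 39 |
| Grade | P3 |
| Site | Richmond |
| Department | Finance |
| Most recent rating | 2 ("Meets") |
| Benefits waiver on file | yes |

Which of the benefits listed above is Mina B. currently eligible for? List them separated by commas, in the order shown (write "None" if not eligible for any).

Service from May 9, 2015 to 10 Aug 2018: 1189 days.
Pension Scheme — status part-time ✓ (not excluded); benefits waiver on file ✓; rating 2 ≥ 2 ✓ → eligible.
Floating Holidays — status part-time ✓ (not excluded); rating 2 < 3 ✗ → not eligible.
Health Insurance — status part-time ✓; service 1189 days ≥ 180 days ✓; age 39 ≥ 25 ✓; grade P3 < P5 ✗ → not eligible.
Flexible Spending Account — service 1189 days ≥ 3 years (≈1095 days) ✓; grade P3 < P5 ✗ → not eligible.
Equity Grant Program — status part-time ✗ (requires seasonal or temporary) → not eligible.
Profit Sharing Plan — status part-time ✗ (requires full-time, seasonal, or temporary) → not eligible.
Pet Insurance — service 1189 days < 5 years (≈1825 days) ✗ → not eligible.

Pension Scheme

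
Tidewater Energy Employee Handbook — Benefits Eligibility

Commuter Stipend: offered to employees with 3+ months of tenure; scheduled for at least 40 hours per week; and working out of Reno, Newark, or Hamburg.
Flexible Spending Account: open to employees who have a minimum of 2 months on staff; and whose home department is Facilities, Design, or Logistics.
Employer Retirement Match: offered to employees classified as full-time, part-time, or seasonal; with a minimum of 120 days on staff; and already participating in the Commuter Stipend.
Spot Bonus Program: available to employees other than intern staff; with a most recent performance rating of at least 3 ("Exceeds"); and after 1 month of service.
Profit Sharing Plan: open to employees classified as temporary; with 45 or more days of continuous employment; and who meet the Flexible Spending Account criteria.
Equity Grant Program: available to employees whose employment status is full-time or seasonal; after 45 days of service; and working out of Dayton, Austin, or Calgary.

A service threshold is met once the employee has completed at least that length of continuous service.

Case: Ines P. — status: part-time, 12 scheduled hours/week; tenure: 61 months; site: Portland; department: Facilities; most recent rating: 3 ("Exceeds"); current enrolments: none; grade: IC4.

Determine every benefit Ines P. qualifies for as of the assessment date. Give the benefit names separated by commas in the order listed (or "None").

Commuter Stipend — service 61 months ≥ 3 months ✓; 12 hrs/wk < 40 ✗ → not eligible.
Flexible Spending Account — service 61 months ≥ 2 months ✓; dept Facilities ✓ → eligible.
Employer Retirement Match — status part-time ✓; service 61 months ≥ 120 days ✓; not enrolled in Commuter Stipend ✗ → not eligible.
Spot Bonus Program — status part-time ✓ (not excluded); rating 3 ≥ 3 ✓; service 61 months ≥ 1 month ✓ → eligible.
Profit Sharing Plan — status part-time ✗ (requires temporary) → not eligible.
Equity Grant Program — status part-time ✗ (requires full-time or seasonal) → not eligible.

Flexible Spending Account, Spot Bonus Program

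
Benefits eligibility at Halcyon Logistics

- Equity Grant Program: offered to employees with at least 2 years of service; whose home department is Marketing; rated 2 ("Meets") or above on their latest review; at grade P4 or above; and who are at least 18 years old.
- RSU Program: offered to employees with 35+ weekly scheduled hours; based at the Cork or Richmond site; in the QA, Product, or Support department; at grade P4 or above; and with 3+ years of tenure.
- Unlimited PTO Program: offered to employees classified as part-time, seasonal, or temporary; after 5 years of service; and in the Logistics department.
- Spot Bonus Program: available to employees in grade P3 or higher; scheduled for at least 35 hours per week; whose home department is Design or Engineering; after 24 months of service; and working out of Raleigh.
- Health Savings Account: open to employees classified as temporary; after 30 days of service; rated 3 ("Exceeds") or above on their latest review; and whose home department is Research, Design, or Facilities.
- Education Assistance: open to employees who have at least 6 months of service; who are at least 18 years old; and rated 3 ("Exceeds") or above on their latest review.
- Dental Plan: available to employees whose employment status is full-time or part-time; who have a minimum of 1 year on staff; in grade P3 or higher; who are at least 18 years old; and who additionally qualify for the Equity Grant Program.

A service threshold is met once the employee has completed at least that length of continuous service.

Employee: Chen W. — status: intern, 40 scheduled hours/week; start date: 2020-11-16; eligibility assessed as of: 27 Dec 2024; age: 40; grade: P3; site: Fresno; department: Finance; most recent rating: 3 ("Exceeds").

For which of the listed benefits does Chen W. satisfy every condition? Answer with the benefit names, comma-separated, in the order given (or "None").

Education Assistance

Service from 2020-11-16 to 27 Dec 2024: 1502 days.
Equity Grant Program — service 1502 days ≥ 2 years (≈730 days) ✓; dept Finance ✗ → not eligible.
RSU Program — 40 hrs/wk ≥ 35 ✓; site Fresno ✗ (not Cork or Richmond) → not eligible.
Unlimited PTO Program — status intern ✗ (requires part-time, seasonal, or temporary) → not eligible.
Spot Bonus Program — grade P3 ≥ P3 ✓; 40 hrs/wk ≥ 35 ✓; dept Finance ✗ → not eligible.
Health Savings Account — status intern ✗ (requires temporary) → not eligible.
Education Assistance — service 1502 days ≥ 6 months (≈180 days) ✓; age 40 ≥ 18 ✓; rating 3 ≥ 3 ✓ → eligible.
Dental Plan — status intern ✗ (requires full-time or part-time) → not eligible.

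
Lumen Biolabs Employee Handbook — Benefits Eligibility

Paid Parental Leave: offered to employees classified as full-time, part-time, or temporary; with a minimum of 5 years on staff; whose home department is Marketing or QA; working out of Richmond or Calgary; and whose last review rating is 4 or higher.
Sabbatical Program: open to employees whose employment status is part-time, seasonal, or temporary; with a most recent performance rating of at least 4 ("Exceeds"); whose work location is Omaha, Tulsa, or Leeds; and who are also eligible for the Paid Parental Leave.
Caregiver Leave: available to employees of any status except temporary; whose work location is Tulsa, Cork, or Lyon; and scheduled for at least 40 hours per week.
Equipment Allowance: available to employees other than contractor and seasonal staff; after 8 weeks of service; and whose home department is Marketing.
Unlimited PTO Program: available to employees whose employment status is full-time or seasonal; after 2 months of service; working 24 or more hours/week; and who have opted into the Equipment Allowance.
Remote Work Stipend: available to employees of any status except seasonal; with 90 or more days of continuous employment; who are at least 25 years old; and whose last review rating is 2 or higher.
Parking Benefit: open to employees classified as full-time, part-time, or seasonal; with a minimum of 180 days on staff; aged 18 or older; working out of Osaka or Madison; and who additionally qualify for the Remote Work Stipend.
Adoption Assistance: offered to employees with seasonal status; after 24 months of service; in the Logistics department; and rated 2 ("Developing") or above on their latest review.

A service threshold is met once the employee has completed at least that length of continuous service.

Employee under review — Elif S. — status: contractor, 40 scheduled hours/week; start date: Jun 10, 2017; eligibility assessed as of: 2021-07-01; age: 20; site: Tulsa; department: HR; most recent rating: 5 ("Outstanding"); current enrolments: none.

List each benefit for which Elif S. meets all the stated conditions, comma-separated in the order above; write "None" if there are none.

Service from Jun 10, 2017 to 2021-07-01: 1482 days.
Paid Parental Leave — status contractor ✗ (requires full-time, part-time, or temporary) → not eligible.
Sabbatical Program — status contractor ✗ (requires part-time, seasonal, or temporary) → not eligible.
Caregiver Leave — status contractor ✓ (not excluded); site Tulsa ✓; 40 hrs/wk ≥ 40 ✓ → eligible.
Equipment Allowance — status contractor ✗ (excluded) → not eligible.
Unlimited PTO Program — status contractor ✗ (requires full-time or seasonal) → not eligible.
Remote Work Stipend — status contractor ✓ (not excluded); service 1482 days ≥ 90 days ✓; age 20 < 25 ✗ → not eligible.
Parking Benefit — status contractor ✗ (requires full-time, part-time, or seasonal) → not eligible.
Adoption Assistance — status contractor ✗ (requires seasonal) → not eligible.

Caregiver Leave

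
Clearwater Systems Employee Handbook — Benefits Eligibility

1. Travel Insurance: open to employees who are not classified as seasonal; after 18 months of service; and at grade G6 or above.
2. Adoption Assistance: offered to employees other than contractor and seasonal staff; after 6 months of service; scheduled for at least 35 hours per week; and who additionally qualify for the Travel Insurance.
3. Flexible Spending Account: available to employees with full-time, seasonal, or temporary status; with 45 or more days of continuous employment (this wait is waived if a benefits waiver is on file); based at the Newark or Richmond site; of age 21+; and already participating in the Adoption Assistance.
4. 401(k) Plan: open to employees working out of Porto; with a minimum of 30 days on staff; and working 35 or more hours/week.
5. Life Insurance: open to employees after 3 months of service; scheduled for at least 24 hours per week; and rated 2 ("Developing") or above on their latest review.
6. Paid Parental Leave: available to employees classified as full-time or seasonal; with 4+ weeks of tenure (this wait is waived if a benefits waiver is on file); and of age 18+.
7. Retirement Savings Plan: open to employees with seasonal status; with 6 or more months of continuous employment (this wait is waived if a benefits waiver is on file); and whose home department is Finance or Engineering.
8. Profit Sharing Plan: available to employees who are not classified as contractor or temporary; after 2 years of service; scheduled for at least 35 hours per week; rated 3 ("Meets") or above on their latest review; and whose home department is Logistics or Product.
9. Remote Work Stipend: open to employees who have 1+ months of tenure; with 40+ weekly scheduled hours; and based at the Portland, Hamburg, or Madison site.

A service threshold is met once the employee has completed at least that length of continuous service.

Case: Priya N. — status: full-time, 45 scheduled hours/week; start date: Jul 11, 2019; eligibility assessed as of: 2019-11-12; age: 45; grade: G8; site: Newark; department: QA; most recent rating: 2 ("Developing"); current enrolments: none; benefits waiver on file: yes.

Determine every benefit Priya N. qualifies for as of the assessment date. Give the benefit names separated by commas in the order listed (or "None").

Life Insurance, Paid Parental Leave

Service from Jul 11, 2019 to 2019-11-12: 124 days.
Travel Insurance — status full-time ✓ (not excluded); service 124 days < 18 months (≈540 days) ✗ → not eligible.
Adoption Assistance — status full-time ✓ (not excluded); service 124 days < 6 months (≈180 days) ✗ → not eligible.
Flexible Spending Account — status full-time ✓; benefits waiver on file ✓; site Newark ✓; age 45 ≥ 21 ✓; not enrolled in Adoption Assistance ✗ → not eligible.
401(k) Plan — site Newark ✗ (not Porto) → not eligible.
Life Insurance — service 124 days ≥ 3 months (≈90 days) ✓; 45 hrs/wk ≥ 24 ✓; rating 2 ≥ 2 ✓ → eligible.
Paid Parental Leave — status full-time ✓; benefits waiver on file ✓; age 45 ≥ 18 ✓ → eligible.
Retirement Savings Plan — status full-time ✗ (requires seasonal) → not eligible.
Profit Sharing Plan — status full-time ✓ (not excluded); service 124 days < 2 years (≈730 days) ✗ → not eligible.
Remote Work Stipend — service 124 days ≥ 1 month (≈30 days) ✓; 45 hrs/wk ≥ 40 ✓; site Newark ✗ (not Portland, Hamburg, or Madison) → not eligible.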